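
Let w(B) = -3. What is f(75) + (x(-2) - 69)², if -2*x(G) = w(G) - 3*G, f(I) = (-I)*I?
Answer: -2619/4 ≈ -654.75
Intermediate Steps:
f(I) = -I²
x(G) = 3/2 + 3*G/2 (x(G) = -(-3 - 3*G)/2 = 3/2 + 3*G/2)
f(75) + (x(-2) - 69)² = -1*75² + ((3/2 + (3/2)*(-2)) - 69)² = -1*5625 + ((3/2 - 3) - 69)² = -5625 + (-3/2 - 69)² = -5625 + (-141/2)² = -5625 + 19881/4 = -2619/4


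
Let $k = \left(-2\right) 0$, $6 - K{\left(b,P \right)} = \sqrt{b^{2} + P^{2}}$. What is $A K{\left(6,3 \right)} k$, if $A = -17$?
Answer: $0$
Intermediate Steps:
$K{\left(b,P \right)} = 6 - \sqrt{P^{2} + b^{2}}$ ($K{\left(b,P \right)} = 6 - \sqrt{b^{2} + P^{2}} = 6 - \sqrt{P^{2} + b^{2}}$)
$k = 0$
$A K{\left(6,3 \right)} k = - 17 \left(6 - \sqrt{3^{2} + 6^{2}}\right) 0 = - 17 \left(6 - \sqrt{9 + 36}\right) 0 = - 17 \left(6 - \sqrt{45}\right) 0 = - 17 \left(6 - 3 \sqrt{5}\right) 0 = \left(-102 + 51 \sqrt{5}\right) 0 = 0$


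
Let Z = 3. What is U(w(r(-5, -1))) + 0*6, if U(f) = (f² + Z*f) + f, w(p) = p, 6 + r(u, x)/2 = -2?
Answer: 192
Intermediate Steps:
r(u, x) = -16 (r(u, x) = -12 + 2*(-2) = -12 - 4 = -16)
U(f) = f² + 4*f (U(f) = (f² + 3*f) + f = f² + 4*f)
U(w(r(-5, -1))) + 0*6 = -16*(4 - 16) + 0*6 = -16*(-12) + 0 = 192 + 0 = 192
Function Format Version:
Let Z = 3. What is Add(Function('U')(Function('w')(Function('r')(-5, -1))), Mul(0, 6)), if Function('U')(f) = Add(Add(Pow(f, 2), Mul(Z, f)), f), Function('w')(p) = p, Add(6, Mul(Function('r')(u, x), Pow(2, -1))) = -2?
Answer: 192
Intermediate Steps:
Function('r')(u, x) = -16 (Function('r')(u, x) = Add(-12, Mul(2, -2)) = Add(-12, -4) = -16)
Function('U')(f) = Add(Pow(f, 2), Mul(4, f)) (Function('U')(f) = Add(Add(Pow(f, 2), Mul(3, f)), f) = Add(Pow(f, 2), Mul(4, f)))
Add(Function('U')(Function('w')(Function('r')(-5, -1))), Mul(0, 6)) = Add(Mul(-16, Add(4, -16)), Mul(0, 6)) = Add(Mul(-16, -12), 0) = Add(192, 0) = 192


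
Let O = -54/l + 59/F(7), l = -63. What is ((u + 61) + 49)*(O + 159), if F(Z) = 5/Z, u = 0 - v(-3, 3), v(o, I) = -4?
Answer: 967404/35 ≈ 27640.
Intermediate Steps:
u = 4 (u = 0 - 1*(-4) = 0 + 4 = 4)
O = 2921/35 (O = -54/(-63) + 59/((5/7)) = -54*(-1/63) + 59/((5*(1/7))) = 6/7 + 59/(5/7) = 6/7 + 59*(7/5) = 6/7 + 413/5 = 2921/35 ≈ 83.457)
((u + 61) + 49)*(O + 159) = ((4 + 61) + 49)*(2921/35 + 159) = (65 + 49)*(8486/35) = 114*(8486/35) = 967404/35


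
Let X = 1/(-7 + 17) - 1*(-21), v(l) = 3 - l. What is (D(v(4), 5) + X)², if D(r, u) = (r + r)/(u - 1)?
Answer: 10609/25 ≈ 424.36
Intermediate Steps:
D(r, u) = 2*r/(-1 + u) (D(r, u) = (2*r)/(-1 + u) = 2*r/(-1 + u))
X = 211/10 (X = 1/10 + 21 = ⅒ + 21 = 211/10 ≈ 21.100)
(D(v(4), 5) + X)² = (2*(3 - 1*4)/(-1 + 5) + 211/10)² = (2*(3 - 4)/4 + 211/10)² = (2*(-1)*(¼) + 211/10)² = (-½ + 211/10)² = (103/5)² = 10609/25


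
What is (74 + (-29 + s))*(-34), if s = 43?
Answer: -2992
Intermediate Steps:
(74 + (-29 + s))*(-34) = (74 + (-29 + 43))*(-34) = (74 + 14)*(-34) = 88*(-34) = -2992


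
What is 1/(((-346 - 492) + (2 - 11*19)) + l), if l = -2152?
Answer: -1/3197 ≈ -0.00031279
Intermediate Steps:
1/(((-346 - 492) + (2 - 11*19)) + l) = 1/(((-346 - 492) + (2 - 11*19)) - 2152) = 1/((-838 + (2 - 209)) - 2152) = 1/((-838 - 207) - 2152) = 1/(-1045 - 2152) = 1/(-3197) = -1/3197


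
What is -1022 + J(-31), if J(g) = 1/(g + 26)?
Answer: -5111/5 ≈ -1022.2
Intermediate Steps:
J(g) = 1/(26 + g)
-1022 + J(-31) = -1022 + 1/(26 - 31) = -1022 + 1/(-5) = -1022 - ⅕ = -5111/5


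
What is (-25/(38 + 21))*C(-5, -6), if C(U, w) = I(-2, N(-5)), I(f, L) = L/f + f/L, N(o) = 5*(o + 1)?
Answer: -505/118 ≈ -4.2797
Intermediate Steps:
N(o) = 5 + 5*o (N(o) = 5*(1 + o) = 5 + 5*o)
C(U, w) = 101/10 (C(U, w) = (5 + 5*(-5))/(-2) - 2/(5 + 5*(-5)) = (5 - 25)*(-1/2) - 2/(5 - 25) = -20*(-1/2) - 2/(-20) = 10 - 2*(-1/20) = 10 + 1/10 = 101/10)
(-25/(38 + 21))*C(-5, -6) = (-25/(38 + 21))*(101/10) = (-25/59)*(101/10) = ((1/59)*(-25))*(101/10) = -25/59*101/10 = -505/118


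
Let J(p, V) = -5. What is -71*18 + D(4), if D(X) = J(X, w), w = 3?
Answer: -1283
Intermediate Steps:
D(X) = -5
-71*18 + D(4) = -71*18 - 5 = -1278 - 5 = -1283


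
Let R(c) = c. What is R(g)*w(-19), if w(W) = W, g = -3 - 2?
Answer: 95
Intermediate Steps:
g = -5
R(g)*w(-19) = -5*(-19) = 95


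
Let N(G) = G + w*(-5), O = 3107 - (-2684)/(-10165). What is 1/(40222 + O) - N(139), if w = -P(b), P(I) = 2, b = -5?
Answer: -65625043384/440436601 ≈ -149.00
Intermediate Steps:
O = 31579971/10165 (O = 3107 - (-2684)*(-1)/10165 = 3107 - 1*2684/10165 = 3107 - 2684/10165 = 31579971/10165 ≈ 3106.7)
w = -2 (w = -1*2 = -2)
N(G) = 10 + G (N(G) = G - 2*(-5) = G + 10 = 10 + G)
1/(40222 + O) - N(139) = 1/(40222 + 31579971/10165) - (10 + 139) = 1/(440436601/10165) - 1*149 = 10165/440436601 - 149 = -65625043384/440436601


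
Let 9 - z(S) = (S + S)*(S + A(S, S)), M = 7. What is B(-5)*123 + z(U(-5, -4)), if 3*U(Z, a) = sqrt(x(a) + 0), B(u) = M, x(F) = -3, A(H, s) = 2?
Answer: 2612/3 - 4*I*sqrt(3)/3 ≈ 870.67 - 2.3094*I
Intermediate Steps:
B(u) = 7
U(Z, a) = I*sqrt(3)/3 (U(Z, a) = sqrt(-3 + 0)/3 = sqrt(-3)/3 = (I*sqrt(3))/3 = I*sqrt(3)/3)
z(S) = 9 - 2*S*(2 + S) (z(S) = 9 - (S + S)*(S + 2) = 9 - 2*S*(2 + S))
B(-5)*123 + z(U(-5, -4)) = 7*123 + (9 - 4*I*sqrt(3)/3 - 2*(I*sqrt(3)/3)**2) = 861 + (9 - 4*I*sqrt(3)/3 - 2*(-1/3)) = 861 + (9 - 4*I*sqrt(3)/3 + 2/3) = 861 + (29/3 - 4*I*sqrt(3)/3) = 2612/3 - 4*I*sqrt(3)/3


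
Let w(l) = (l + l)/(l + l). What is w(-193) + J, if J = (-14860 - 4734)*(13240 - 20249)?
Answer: 137334347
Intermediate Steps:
J = 137334346 (J = -19594*(-7009) = 137334346)
w(l) = 1 (w(l) = (2*l)/((2*l)) = (2*l)*(1/(2*l)) = 1)
w(-193) + J = 1 + 137334346 = 137334347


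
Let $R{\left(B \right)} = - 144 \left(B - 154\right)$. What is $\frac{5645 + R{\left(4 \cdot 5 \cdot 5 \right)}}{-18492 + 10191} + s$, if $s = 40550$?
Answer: $\frac{336592129}{8301} \approx 40548.0$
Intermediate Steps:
$R{\left(B \right)} = 22176 - 144 B$ ($R{\left(B \right)} = - 144 \left(-154 + B\right) = 22176 - 144 B$)
$\frac{5645 + R{\left(4 \cdot 5 \cdot 5 \right)}}{-18492 + 10191} + s = \frac{5645 + \left(22176 - 144 \cdot 4 \cdot 5 \cdot 5\right)}{-18492 + 10191} + 40550 = \frac{5645 + \left(22176 - 144 \cdot 20 \cdot 5\right)}{-8301} + 40550 = \left(5645 + \left(22176 - 14400\right)\right) \left(- \frac{1}{8301}\right) + 40550 = \left(5645 + 7776\right) \left(- \frac{1}{8301}\right) + 40550 = 13421 \left(- \frac{1}{8301}\right) + 40550 = - \frac{13421}{8301} + 40550 = \frac{336592129}{8301}$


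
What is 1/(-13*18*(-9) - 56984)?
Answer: -1/54878 ≈ -1.8222e-5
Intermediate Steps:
1/(-13*18*(-9) - 56984) = 1/(-234*(-9) - 56984) = 1/(2106 - 56984) = 1/(-54878) = -1/54878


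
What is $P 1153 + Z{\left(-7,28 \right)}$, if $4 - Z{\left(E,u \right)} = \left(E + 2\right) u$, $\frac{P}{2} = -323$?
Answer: $-744694$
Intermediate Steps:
$P = -646$ ($P = 2 \left(-323\right) = -646$)
$Z{\left(E,u \right)} = 4 - u \left(2 + E\right)$ ($Z{\left(E,u \right)} = 4 - \left(E + 2\right) u = 4 - \left(2 + E\right) u = 4 - u \left(2 + E\right)$)
$P 1153 + Z{\left(-7,28 \right)} = \left(-646\right) 1153 - \left(52 - 196\right) = -744838 + \left(4 - 56 + 196\right) = -744838 + 144 = -744694$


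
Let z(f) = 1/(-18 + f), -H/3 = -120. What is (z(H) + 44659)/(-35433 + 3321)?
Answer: -15273379/10982304 ≈ -1.3907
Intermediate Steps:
H = 360 (H = -3*(-120) = 360)
(z(H) + 44659)/(-35433 + 3321) = (1/(-18 + 360) + 44659)/(-35433 + 3321) = (1/342 + 44659)/(-32112) = (1/342 + 44659)*(-1/32112) = (15273379/342)*(-1/32112) = -15273379/10982304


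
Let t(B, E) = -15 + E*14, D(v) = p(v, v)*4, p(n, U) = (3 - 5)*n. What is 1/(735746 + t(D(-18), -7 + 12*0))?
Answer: 1/735633 ≈ 1.3594e-6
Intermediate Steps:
p(n, U) = -2*n
D(v) = -8*v (D(v) = -2*v*4 = -8*v)
t(B, E) = -15 + 14*E
1/(735746 + t(D(-18), -7 + 12*0)) = 1/(735746 + (-15 + 14*(-7 + 12*0))) = 1/(735746 + (-15 + 14*(-7 + 0))) = 1/(735746 + (-15 + 14*(-7))) = 1/(735746 + (-15 - 98)) = 1/(735746 - 113) = 1/735633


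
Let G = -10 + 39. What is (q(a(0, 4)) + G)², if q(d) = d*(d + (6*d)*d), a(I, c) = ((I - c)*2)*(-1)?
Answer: 10017225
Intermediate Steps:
a(I, c) = -2*I + 2*c (a(I, c) = (-2*c + 2*I)*(-1) = -2*I + 2*c)
G = 29
q(d) = d*(d + 6*d²)
(q(a(0, 4)) + G)² = ((-2*0 + 2*4)²*(1 + 6*(-2*0 + 2*4)) + 29)² = ((0 + 8)²*(1 + 6*(0 + 8)) + 29)² = (8²*(1 + 6*8) + 29)² = (64*(1 + 48) + 29)² = (64*49 + 29)² = (3136 + 29)² = 3165² = 10017225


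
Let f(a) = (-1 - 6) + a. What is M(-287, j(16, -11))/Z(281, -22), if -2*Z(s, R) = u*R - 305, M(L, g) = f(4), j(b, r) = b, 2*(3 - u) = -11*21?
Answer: -3/1456 ≈ -0.0020604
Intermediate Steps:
u = 237/2 (u = 3 - (-11)*21/2 = 3 - ½*(-231) = 3 + 231/2 = 237/2 ≈ 118.50)
f(a) = -7 + a
M(L, g) = -3 (M(L, g) = -7 + 4 = -3)
Z(s, R) = 305/2 - 237*R/4 (Z(s, R) = -(237*R/2 - 305)/2 = -(-305 + 237*R/2)/2 = 305/2 - 237*R/4)
M(-287, j(16, -11))/Z(281, -22) = -3/(305/2 - 237/4*(-22)) = -3/(305/2 + 2607/2) = -3/1456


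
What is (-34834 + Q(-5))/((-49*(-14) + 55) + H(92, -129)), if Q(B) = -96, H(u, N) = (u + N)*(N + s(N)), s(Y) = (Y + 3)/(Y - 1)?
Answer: -2270450/356079 ≈ -6.3763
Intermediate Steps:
s(Y) = (3 + Y)/(-1 + Y)
H(u, N) = (N + u)*(N + (3 + N)/(-1 + N)) (H(u, N) = (u + N)*(N + (3 + N)/(-1 + N)) = (N + u)*(N + (3 + N)/(-1 + N)))
(-34834 + Q(-5))/((-49*(-14) + 55) + H(92, -129)) = (-34834 - 96)/((-49*(-14) + 55) + ((-129)**3 + 3*(-129) + 3*92 + 92*(-129)**2)/(-1 - 129)) = -34930/((686 + 55) + (-2146689 - 387 + 276 + 92*16641)/(-130)) = -34930/(741 - (-2146689 - 387 + 276 + 1530972)/130) = -34930/(741 - 1/130*(-615828)) = -34930/(741 + 307914/65) = -34930/356079/65 = -34930*65/356079 = -2270450/356079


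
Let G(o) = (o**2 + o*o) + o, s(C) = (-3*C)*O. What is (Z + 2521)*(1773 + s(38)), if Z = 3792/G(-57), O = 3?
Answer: 7747220781/2147 ≈ 3.6084e+6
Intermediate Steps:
s(C) = -9*C (s(C) = -3*C*3 = -9*C)
G(o) = o + 2*o**2 (G(o) = (o**2 + o**2) + o = 2*o**2 + o = o + 2*o**2)
Z = 1264/2147 (Z = 3792/((-57*(1 + 2*(-57)))) = 3792/((-57*(1 - 114))) = 3792/((-57*(-113))) = 3792/6441 = 3792*(1/6441) = 1264/2147 ≈ 0.58873)
(Z + 2521)*(1773 + s(38)) = (1264/2147 + 2521)*(1773 - 9*38) = 5413851*(1773 - 342)/2147 = (5413851/2147)*1431 = 7747220781/2147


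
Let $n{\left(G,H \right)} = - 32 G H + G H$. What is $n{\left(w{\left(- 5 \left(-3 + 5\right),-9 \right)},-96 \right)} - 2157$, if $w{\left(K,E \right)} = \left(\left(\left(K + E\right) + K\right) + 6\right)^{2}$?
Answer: $1572147$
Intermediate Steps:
$w{\left(K,E \right)} = \left(6 + E + 2 K\right)^{2}$ ($w{\left(K,E \right)} = \left(\left(\left(E + K\right) + K\right) + 6\right)^{2} = \left(\left(E + 2 K\right) + 6\right)^{2} = \left(6 + E + 2 K\right)^{2}$)
$n{\left(G,H \right)} = - 31 G H$ ($n{\left(G,H \right)} = - 32 G H + G H = - 31 G H$)
$n{\left(w{\left(- 5 \left(-3 + 5\right),-9 \right)},-96 \right)} - 2157 = \left(-31\right) \left(6 - 9 + 2 \left(- 5 \left(-3 + 5\right)\right)\right)^{2} \left(-96\right) - 2157 = \left(-31\right) \left(6 - 9 + 2 \left(\left(-5\right) 2\right)\right)^{2} \left(-96\right) - 2157 = \left(-31\right) \left(6 - 9 + 2 \left(-10\right)\right)^{2} \left(-96\right) - 2157 = \left(-31\right) \left(6 - 9 - 20\right)^{2} \left(-96\right) - 2157 = \left(-31\right) \left(-23\right)^{2} \left(-96\right) - 2157 = \left(-31\right) 529 \left(-96\right) - 2157 = 1574304 - 2157 = 1572147$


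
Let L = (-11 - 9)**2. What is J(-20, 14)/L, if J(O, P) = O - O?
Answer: 0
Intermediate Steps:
J(O, P) = 0
L = 400 (L = (-20)**2 = 400)
J(-20, 14)/L = 0/400 = 0*(1/400) = 0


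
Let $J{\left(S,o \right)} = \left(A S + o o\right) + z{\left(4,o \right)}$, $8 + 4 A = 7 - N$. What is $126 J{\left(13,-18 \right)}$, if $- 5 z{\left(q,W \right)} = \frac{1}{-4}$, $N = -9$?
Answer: $\frac{441063}{10} \approx 44106.0$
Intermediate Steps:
$A = 2$ ($A = -2 + \frac{7 - -9}{4} = -2 + \frac{7 + 9}{4} = -2 + \frac{1}{4} \cdot 16 = -2 + 4 = 2$)
$z{\left(q,W \right)} = \frac{1}{20}$ ($z{\left(q,W \right)} = - \frac{1}{5 \left(-4\right)} = \left(- \frac{1}{5}\right) \left(- \frac{1}{4}\right) = \frac{1}{20}$)
$J{\left(S,o \right)} = \frac{1}{20} + o^{2} + 2 S$ ($J{\left(S,o \right)} = \left(2 S + o o\right) + \frac{1}{20} = \left(2 S + o^{2}\right) + \frac{1}{20} = \left(o^{2} + 2 S\right) + \frac{1}{20} = \frac{1}{20} + o^{2} + 2 S$)
$126 J{\left(13,-18 \right)} = 126 \left(\frac{1}{20} + \left(-18\right)^{2} + 2 \cdot 13\right) = 126 \left(\frac{1}{20} + 324 + 26\right) = 126 \cdot \frac{7001}{20} = \frac{441063}{10}$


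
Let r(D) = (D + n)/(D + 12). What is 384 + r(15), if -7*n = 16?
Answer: 72665/189 ≈ 384.47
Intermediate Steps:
n = -16/7 (n = -⅐*16 = -16/7 ≈ -2.2857)
r(D) = (-16/7 + D)/(12 + D) (r(D) = (D - 16/7)/(D + 12) = (-16/7 + D)/(12 + D))
384 + r(15) = 384 + (-16/7 + 15)/(12 + 15) = 384 + (89/7)/27 = 384 + (1/27)*(89/7) = 384 + 89/189 = 72665/189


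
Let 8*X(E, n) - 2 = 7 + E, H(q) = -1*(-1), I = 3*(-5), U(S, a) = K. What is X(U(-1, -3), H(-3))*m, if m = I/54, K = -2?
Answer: -35/144 ≈ -0.24306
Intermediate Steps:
U(S, a) = -2
I = -15
H(q) = 1
X(E, n) = 9/8 + E/8 (X(E, n) = ¼ + (7 + E)/8 = ¼ + (7/8 + E/8) = 9/8 + E/8)
m = -5/18 (m = -15/54 = -15*1/54 = -5/18 ≈ -0.27778)
X(U(-1, -3), H(-3))*m = (9/8 + (⅛)*(-2))*(-5/18) = (9/8 - ¼)*(-5/18) = (7/8)*(-5/18) = -35/144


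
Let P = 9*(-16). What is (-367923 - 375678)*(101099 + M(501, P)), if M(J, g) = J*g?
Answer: -21530966955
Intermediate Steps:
P = -144
(-367923 - 375678)*(101099 + M(501, P)) = (-367923 - 375678)*(101099 + 501*(-144)) = -743601*(101099 - 72144) = -743601*28955 = -21530966955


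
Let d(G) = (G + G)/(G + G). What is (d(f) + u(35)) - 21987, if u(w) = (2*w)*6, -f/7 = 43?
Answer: -21566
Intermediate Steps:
f = -301 (f = -7*43 = -301)
u(w) = 12*w
d(G) = 1 (d(G) = (2*G)/((2*G)) = (2*G)*(1/(2*G)) = 1)
(d(f) + u(35)) - 21987 = (1 + 12*35) - 21987 = (1 + 420) - 21987 = 421 - 21987 = -21566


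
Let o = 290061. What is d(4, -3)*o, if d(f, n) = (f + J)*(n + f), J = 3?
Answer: 2030427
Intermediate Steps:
d(f, n) = (3 + f)*(f + n) (d(f, n) = (f + 3)*(n + f) = (3 + f)*(f + n))
d(4, -3)*o = (4**2 + 3*4 + 3*(-3) + 4*(-3))*290061 = (16 + 12 - 9 - 12)*290061 = 7*290061 = 2030427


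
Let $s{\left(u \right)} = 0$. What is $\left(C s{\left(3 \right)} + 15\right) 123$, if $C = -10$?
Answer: $1845$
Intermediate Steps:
$\left(C s{\left(3 \right)} + 15\right) 123 = \left(\left(-10\right) 0 + 15\right) 123 = \left(0 + 15\right) 123 = 15 \cdot 123 = 1845$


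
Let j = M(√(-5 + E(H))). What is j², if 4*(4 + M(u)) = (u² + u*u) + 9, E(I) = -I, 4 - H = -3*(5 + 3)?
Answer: 5329/16 ≈ 333.06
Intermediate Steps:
H = 28 (H = 4 - (-3)*(5 + 3) = 4 - (-3)*8 = 4 - 1*(-24) = 4 + 24 = 28)
M(u) = -7/4 + u²/2 (M(u) = -4 + ((u² + u*u) + 9)/4 = -4 + ((u² + u²) + 9)/4 = -4 + (2*u² + 9)/4 = -4 + (9 + 2*u²)/4 = -4 + (9/4 + u²/2) = -7/4 + u²/2)
j = -73/4 (j = -7/4 + (√(-5 - 1*28))²/2 = -7/4 + (√(-5 - 28))²/2 = -7/4 + (√(-33))²/2 = -7/4 + (I*√33)²/2 = -7/4 + (½)*(-33) = -7/4 - 33/2 = -73/4 ≈ -18.250)
j² = (-73/4)² = 5329/16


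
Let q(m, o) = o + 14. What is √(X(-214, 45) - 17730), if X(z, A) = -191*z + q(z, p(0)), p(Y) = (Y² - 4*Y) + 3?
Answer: √23161 ≈ 152.19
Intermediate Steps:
p(Y) = 3 + Y² - 4*Y
q(m, o) = 14 + o
X(z, A) = 17 - 191*z (X(z, A) = -191*z + (14 + (3 + 0² - 4*0)) = -191*z + (14 + (3 + 0 + 0)) = -191*z + (14 + 3) = -191*z + 17 = 17 - 191*z)
√(X(-214, 45) - 17730) = √((17 - 191*(-214)) - 17730) = √((17 + 40874) - 17730) = √(40891 - 17730) = √23161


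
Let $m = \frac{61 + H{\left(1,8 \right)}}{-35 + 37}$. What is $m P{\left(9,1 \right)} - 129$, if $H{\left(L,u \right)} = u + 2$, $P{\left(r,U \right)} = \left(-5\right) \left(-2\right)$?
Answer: $226$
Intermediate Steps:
$P{\left(r,U \right)} = 10$
$H{\left(L,u \right)} = 2 + u$
$m = \frac{71}{2}$ ($m = \frac{61 + \left(2 + 8\right)}{-35 + 37} = \frac{61 + 10}{2} = 71 \cdot \frac{1}{2} = \frac{71}{2} \approx 35.5$)
$m P{\left(9,1 \right)} - 129 = \frac{71}{2} \cdot 10 - 129 = 355 - 129 = 226$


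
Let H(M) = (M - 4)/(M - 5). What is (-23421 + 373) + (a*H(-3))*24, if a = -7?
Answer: -23195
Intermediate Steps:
H(M) = (-4 + M)/(-5 + M)
(-23421 + 373) + (a*H(-3))*24 = (-23421 + 373) - 7*(-4 - 3)/(-5 - 3)*24 = -23048 - 7*(-7)/(-8)*24 = -23048 - (-7)*(-7)/8*24 = -23048 - 7*7/8*24 = -23048 - 49/8*24 = -23048 - 147 = -23195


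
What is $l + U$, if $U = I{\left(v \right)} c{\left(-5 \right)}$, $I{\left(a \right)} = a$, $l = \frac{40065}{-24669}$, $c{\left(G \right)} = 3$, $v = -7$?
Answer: $- \frac{186038}{8223} \approx -22.624$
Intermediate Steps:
$l = - \frac{13355}{8223}$ ($l = 40065 \left(- \frac{1}{24669}\right) = - \frac{13355}{8223} \approx -1.6241$)
$U = -21$ ($U = \left(-7\right) 3 = -21$)
$l + U = - \frac{13355}{8223} - 21 = - \frac{186038}{8223}$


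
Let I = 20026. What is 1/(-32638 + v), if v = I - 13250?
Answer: -1/25862 ≈ -3.8667e-5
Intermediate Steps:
v = 6776 (v = 20026 - 13250 = 6776)
1/(-32638 + v) = 1/(-32638 + 6776) = 1/(-25862) = -1/25862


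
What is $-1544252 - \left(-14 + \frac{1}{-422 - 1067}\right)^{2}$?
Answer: $- \frac{3424228135901}{2217121} \approx -1.5444 \cdot 10^{6}$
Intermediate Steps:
$-1544252 - \left(-14 + \frac{1}{-422 - 1067}\right)^{2} = -1544252 - \left(-14 + \frac{1}{-1489}\right)^{2} = -1544252 - \left(-14 - \frac{1}{1489}\right)^{2} = -1544252 - \left(- \frac{20847}{1489}\right)^{2} = -1544252 - \frac{434597409}{2217121} = - \frac{3424228135901}{2217121}$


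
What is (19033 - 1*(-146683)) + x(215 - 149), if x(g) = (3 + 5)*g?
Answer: 166244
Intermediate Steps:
x(g) = 8*g
(19033 - 1*(-146683)) + x(215 - 149) = (19033 - 1*(-146683)) + 8*(215 - 149) = (19033 + 146683) + 8*66 = 165716 + 528 = 166244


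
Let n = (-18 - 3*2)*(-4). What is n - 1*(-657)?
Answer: 753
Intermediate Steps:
n = 96 (n = (-18 - 6)*(-4) = -24*(-4) = 96)
n - 1*(-657) = 96 - 1*(-657) = 96 + 657 = 753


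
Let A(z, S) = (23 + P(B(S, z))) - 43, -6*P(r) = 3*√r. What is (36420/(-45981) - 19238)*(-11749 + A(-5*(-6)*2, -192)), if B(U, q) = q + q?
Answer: 1156786645618/5109 + 294872966*√30/15327 ≈ 2.2653e+8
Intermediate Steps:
B(U, q) = 2*q
P(r) = -√r/2
A(z, S) = -20 - √2*√z/2 (A(z, S) = (23 - √2*√z/2) - 43 = -20 - √2*√z/2)
(36420/(-45981) - 19238)*(-11749 + A(-5*(-6)*2, -192)) = (36420/(-45981) - 19238)*(-11749 + (-20 - √2*√(-5*(-6)*2)/2)) = (36420*(-1/45981) - 19238)*(-11749 + (-20 - √2*√(30*2)/2)) = (-12140/15327 - 19238)*(-11749 + (-20 - √2*√60/2)) = -294872966*(-11749 + (-20 - √2*2*√15/2))/15327 = -294872966*(-11749 + (-20 - √30))/15327 = -294872966*(-11769 - √30)/15327 = 1156786645618/5109 + 294872966*√30/15327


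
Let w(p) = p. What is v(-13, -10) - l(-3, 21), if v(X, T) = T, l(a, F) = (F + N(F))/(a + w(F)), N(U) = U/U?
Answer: -101/9 ≈ -11.222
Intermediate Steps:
N(U) = 1
l(a, F) = (1 + F)/(F + a) (l(a, F) = (F + 1)/(a + F) = (1 + F)/(F + a))
v(-13, -10) - l(-3, 21) = -10 - (1 + 21)/(21 - 3) = -10 - 22/18 = -10 - 1*11/9 = -10 - 11/9 = -101/9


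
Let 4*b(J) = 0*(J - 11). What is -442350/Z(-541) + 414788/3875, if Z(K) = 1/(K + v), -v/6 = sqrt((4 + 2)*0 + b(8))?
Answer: 927331896038/3875 ≈ 2.3931e+8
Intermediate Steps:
b(J) = 0 (b(J) = (0*(J - 11))/4 = (0*(-11 + J))/4 = (1/4)*0 = 0)
v = 0 (v = -6*sqrt((4 + 2)*0 + 0) = -6*sqrt(6*0 + 0) = -6*sqrt(0 + 0) = -6*sqrt(0) = -6*0 = 0)
Z(K) = 1/K (Z(K) = 1/(K + 0) = 1/K)
-442350/Z(-541) + 414788/3875 = -442350/(1/(-541)) + 414788/3875 = -442350/(-1/541) + 414788*(1/3875) = -442350*(-541) + 414788/3875 = 239311350 + 414788/3875 = 927331896038/3875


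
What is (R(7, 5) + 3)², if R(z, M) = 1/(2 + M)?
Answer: 484/49 ≈ 9.8775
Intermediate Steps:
(R(7, 5) + 3)² = (1/(2 + 5) + 3)² = (1/7 + 3)² = (⅐ + 3)² = (22/7)² = 484/49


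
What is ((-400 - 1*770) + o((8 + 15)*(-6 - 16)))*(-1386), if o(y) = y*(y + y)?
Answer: -708110172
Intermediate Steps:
o(y) = 2*y² (o(y) = y*(2*y) = 2*y²)
((-400 - 1*770) + o((8 + 15)*(-6 - 16)))*(-1386) = ((-400 - 1*770) + 2*((8 + 15)*(-6 - 16))²)*(-1386) = ((-400 - 770) + 2*(23*(-22))²)*(-1386) = (-1170 + 2*(-506)²)*(-1386) = (-1170 + 2*256036)*(-1386) = (-1170 + 512072)*(-1386) = 510902*(-1386) = -708110172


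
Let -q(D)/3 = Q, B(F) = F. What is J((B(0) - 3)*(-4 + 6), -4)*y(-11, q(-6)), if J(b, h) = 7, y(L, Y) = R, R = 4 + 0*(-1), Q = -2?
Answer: 28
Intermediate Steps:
q(D) = 6 (q(D) = -3*(-2) = 6)
R = 4 (R = 4 + 0 = 4)
y(L, Y) = 4
J((B(0) - 3)*(-4 + 6), -4)*y(-11, q(-6)) = 7*4 = 28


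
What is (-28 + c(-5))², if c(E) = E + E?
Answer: 1444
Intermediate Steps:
c(E) = 2*E
(-28 + c(-5))² = (-28 + 2*(-5))² = (-28 - 10)² = (-38)² = 1444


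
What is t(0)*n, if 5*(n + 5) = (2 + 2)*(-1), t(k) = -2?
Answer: 58/5 ≈ 11.600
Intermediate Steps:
n = -29/5 (n = -5 + ((2 + 2)*(-1))/5 = -5 + (4*(-1))/5 = -5 + (1/5)*(-4) = -5 - 4/5 = -29/5 ≈ -5.8000)
t(0)*n = -2*(-29/5) = 58/5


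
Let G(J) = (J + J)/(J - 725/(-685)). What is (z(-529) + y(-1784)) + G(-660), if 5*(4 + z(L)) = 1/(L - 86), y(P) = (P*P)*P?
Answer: -63045945004588391/11103825 ≈ -5.6779e+9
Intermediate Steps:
y(P) = P**3 (y(P) = P**2*P = P**3)
G(J) = 2*J/(145/137 + J) (G(J) = (2*J)/(J - 725*(-1/685)) = (2*J)/(J + 145/137) = (2*J)/(145/137 + J) = 2*J/(145/137 + J))
z(L) = -4 + 1/(5*(-86 + L)) (z(L) = -4 + 1/(5*(L - 86)) = -4 + 1/(5*(-86 + L)))
(z(-529) + y(-1784)) + G(-660) = ((1721 - 20*(-529))/(5*(-86 - 529)) + (-1784)**3) + 274*(-660)/(145 + 137*(-660)) = ((1/5)*(1721 + 10580)/(-615) - 5677858304) + 274*(-660)/(145 - 90420) = ((1/5)*(-1/615)*12301 - 5677858304) + 274*(-660)/(-90275) = (-12301/3075 - 5677858304) + 274*(-660)*(-1/90275) = -17459414297101/3075 + 36168/18055 = -63045945004588391/11103825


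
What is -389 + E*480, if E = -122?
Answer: -58949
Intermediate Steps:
-389 + E*480 = -389 - 122*480 = -389 - 58560 = -58949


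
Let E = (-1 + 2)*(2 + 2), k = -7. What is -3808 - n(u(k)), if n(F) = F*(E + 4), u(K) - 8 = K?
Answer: -3816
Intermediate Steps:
u(K) = 8 + K
E = 4 (E = 1*4 = 4)
n(F) = 8*F (n(F) = F*(4 + 4) = F*8 = 8*F)
-3808 - n(u(k)) = -3808 - 8*(8 - 7) = -3808 - 8 = -3816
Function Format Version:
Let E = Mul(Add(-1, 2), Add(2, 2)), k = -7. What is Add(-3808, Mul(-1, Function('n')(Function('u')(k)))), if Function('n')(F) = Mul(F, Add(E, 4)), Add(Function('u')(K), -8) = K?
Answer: -3816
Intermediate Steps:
Function('u')(K) = Add(8, K)
E = 4 (E = Mul(1, 4) = 4)
Function('n')(F) = Mul(8, F) (Function('n')(F) = Mul(F, Add(4, 4)) = Mul(F, 8) = Mul(8, F))
Add(-3808, Mul(-1, Function('n')(Function('u')(k)))) = Add(-3808, Mul(-1, Mul(8, Add(8, -7)))) = Add(-3808, Mul(-1, Mul(8, 1))) = Add(-3808, Mul(-1, 8)) = Add(-3808, -8) = -3816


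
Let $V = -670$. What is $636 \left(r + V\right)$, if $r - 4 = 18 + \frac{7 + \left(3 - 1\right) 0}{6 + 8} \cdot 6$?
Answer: $-410220$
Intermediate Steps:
$r = 25$ ($r = 4 + \left(18 + \frac{7 + \left(3 - 1\right) 0}{6 + 8} \cdot 6\right) = 4 + \left(18 + \frac{7 + 2 \cdot 0}{14} \cdot 6\right) = 4 + \left(18 + \left(7 + 0\right) \frac{1}{14} \cdot 6\right) = 4 + \left(18 + 7 \cdot \frac{1}{14} \cdot 6\right) = 4 + \left(18 + \frac{1}{2} \cdot 6\right) = 4 + \left(18 + 3\right) = 4 + 21 = 25$)
$636 \left(r + V\right) = 636 \left(25 - 670\right) = 636 \left(-645\right) = -410220$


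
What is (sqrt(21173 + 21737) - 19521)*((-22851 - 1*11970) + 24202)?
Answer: 207293499 - 10619*sqrt(42910) ≈ 2.0509e+8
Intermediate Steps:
(sqrt(21173 + 21737) - 19521)*((-22851 - 1*11970) + 24202) = (sqrt(42910) - 19521)*((-22851 - 11970) + 24202) = (-19521 + sqrt(42910))*(-34821 + 24202) = (-19521 + sqrt(42910))*(-10619) = 207293499 - 10619*sqrt(42910)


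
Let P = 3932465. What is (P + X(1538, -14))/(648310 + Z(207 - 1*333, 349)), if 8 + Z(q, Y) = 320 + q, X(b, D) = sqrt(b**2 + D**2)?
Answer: 3932465/648496 + sqrt(591410)/324248 ≈ 6.0663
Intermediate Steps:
X(b, D) = sqrt(D**2 + b**2)
Z(q, Y) = 312 + q (Z(q, Y) = -8 + (320 + q) = 312 + q)
(P + X(1538, -14))/(648310 + Z(207 - 1*333, 349)) = (3932465 + sqrt((-14)**2 + 1538**2))/(648310 + (312 + (207 - 1*333))) = (3932465 + sqrt(196 + 2365444))/(648310 + (312 + (207 - 333))) = (3932465 + sqrt(2365640))/(648310 + (312 - 126)) = (3932465 + 2*sqrt(591410))/(648310 + 186) = (3932465 + 2*sqrt(591410))/648496 = (3932465 + 2*sqrt(591410))*(1/648496) = 3932465/648496 + sqrt(591410)/324248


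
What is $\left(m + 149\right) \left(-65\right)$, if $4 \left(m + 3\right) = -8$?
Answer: $-9360$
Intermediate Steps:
$m = -5$ ($m = -3 + \frac{1}{4} \left(-8\right) = -3 - 2 = -5$)
$\left(m + 149\right) \left(-65\right) = \left(-5 + 149\right) \left(-65\right) = 144 \left(-65\right) = -9360$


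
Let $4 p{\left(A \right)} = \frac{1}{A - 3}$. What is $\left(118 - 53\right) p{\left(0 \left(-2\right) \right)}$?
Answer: $- \frac{65}{12} \approx -5.4167$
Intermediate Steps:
$p{\left(A \right)} = \frac{1}{4 \left(-3 + A\right)}$ ($p{\left(A \right)} = \frac{1}{4 \left(A - 3\right)} = \frac{1}{4 \left(-3 + A\right)}$)
$\left(118 - 53\right) p{\left(0 \left(-2\right) \right)} = \left(118 - 53\right) \frac{1}{4 \left(-3 + 0 \left(-2\right)\right)} = 65 \frac{1}{4 \left(-3 + 0\right)} = 65 \frac{1}{4 \left(-3\right)} = 65 \cdot \frac{1}{4} \left(- \frac{1}{3}\right) = 65 \left(- \frac{1}{12}\right) = - \frac{65}{12}$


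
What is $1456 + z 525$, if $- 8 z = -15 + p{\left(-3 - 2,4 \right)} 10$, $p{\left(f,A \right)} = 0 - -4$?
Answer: $- \frac{1477}{8} \approx -184.63$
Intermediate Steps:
$p{\left(f,A \right)} = 4$ ($p{\left(f,A \right)} = 0 + 4 = 4$)
$z = - \frac{25}{8}$ ($z = - \frac{-15 + 4 \cdot 10}{8} = - \frac{-15 + 40}{8} = \left(- \frac{1}{8}\right) 25 = - \frac{25}{8} \approx -3.125$)
$1456 + z 525 = 1456 - \frac{13125}{8} = - \frac{1477}{8}$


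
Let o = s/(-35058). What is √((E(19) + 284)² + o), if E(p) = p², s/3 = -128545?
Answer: √56814956177770/11686 ≈ 645.01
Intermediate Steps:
s = -385635 (s = 3*(-128545) = -385635)
o = 128545/11686 (o = -385635/(-35058) = -385635*(-1/35058) = 128545/11686 ≈ 11.000)
√((E(19) + 284)² + o) = √((19² + 284)² + 128545/11686) = √((361 + 284)² + 128545/11686) = √(645² + 128545/11686) = √(416025 + 128545/11686) = √(4861796695/11686) = √56814956177770/11686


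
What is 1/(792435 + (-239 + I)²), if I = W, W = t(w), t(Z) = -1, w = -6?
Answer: 1/850035 ≈ 1.1764e-6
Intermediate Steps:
W = -1
I = -1
1/(792435 + (-239 + I)²) = 1/(792435 + (-239 - 1)²) = 1/(792435 + (-240)²) = 1/(792435 + 57600) = 1/850035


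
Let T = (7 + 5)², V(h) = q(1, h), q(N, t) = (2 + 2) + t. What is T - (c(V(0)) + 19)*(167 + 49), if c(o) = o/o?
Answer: -4176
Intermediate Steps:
q(N, t) = 4 + t
V(h) = 4 + h
c(o) = 1
T = 144 (T = 12² = 144)
T - (c(V(0)) + 19)*(167 + 49) = 144 - (1 + 19)*(167 + 49) = 144 - 20*216 = 144 - 1*4320 = 144 - 4320 = -4176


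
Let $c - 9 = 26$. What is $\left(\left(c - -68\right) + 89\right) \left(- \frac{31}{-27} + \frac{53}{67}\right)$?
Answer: $\frac{224512}{603} \approx 372.33$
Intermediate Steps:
$c = 35$ ($c = 9 + 26 = 35$)
$\left(\left(c - -68\right) + 89\right) \left(- \frac{31}{-27} + \frac{53}{67}\right) = \left(\left(35 - -68\right) + 89\right) \left(- \frac{31}{-27} + \frac{53}{67}\right) = \left(\left(35 + 68\right) + 89\right) \left(\left(-31\right) \left(- \frac{1}{27}\right) + 53 \cdot \frac{1}{67}\right) = \left(103 + 89\right) \left(\frac{31}{27} + \frac{53}{67}\right) = 192 \cdot \frac{3508}{1809} = \frac{224512}{603}$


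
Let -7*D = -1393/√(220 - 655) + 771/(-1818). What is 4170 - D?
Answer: 17688883/4242 + 199*I*√435/435 ≈ 4169.9 + 9.5413*I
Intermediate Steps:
D = 257/4242 - 199*I*√435/435 (D = -(-1393/√(220 - 655) + 771/(-1818))/7 = -(-1393*(-I*√435/435) + 771*(-1/1818))/7 = -(-1393*(-I*√435/435) - 257/606)/7 = -(-(-1393)*I*√435/435 - 257/606)/7 = -(1393*I*√435/435 - 257/606)/7 = -(-257/606 + 1393*I*√435/435)/7 = 257/4242 - 199*I*√435/435 ≈ 0.060585 - 9.5413*I)
4170 - D = 4170 - (257/4242 - 199*I*√435/435) = 4170 + (-257/4242 + 199*I*√435/435) = 17688883/4242 + 199*I*√435/435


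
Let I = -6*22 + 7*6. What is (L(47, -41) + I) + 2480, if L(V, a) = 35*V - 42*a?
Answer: 5757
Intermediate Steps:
L(V, a) = -42*a + 35*V
I = -90 (I = -132 + 42 = -90)
(L(47, -41) + I) + 2480 = ((-42*(-41) + 35*47) - 90) + 2480 = ((1722 + 1645) - 90) + 2480 = (3367 - 90) + 2480 = 3277 + 2480 = 5757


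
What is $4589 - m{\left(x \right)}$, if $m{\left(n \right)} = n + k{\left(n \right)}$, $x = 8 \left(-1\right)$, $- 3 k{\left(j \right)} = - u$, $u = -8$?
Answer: $\frac{13799}{3} \approx 4599.7$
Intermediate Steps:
$k{\left(j \right)} = - \frac{8}{3}$ ($k{\left(j \right)} = - \frac{\left(-1\right) \left(-8\right)}{3} = \left(- \frac{1}{3}\right) 8 = - \frac{8}{3}$)
$x = -8$
$m{\left(n \right)} = - \frac{8}{3} + n$ ($m{\left(n \right)} = n - \frac{8}{3} = - \frac{8}{3} + n$)
$4589 - m{\left(x \right)} = 4589 - \left(- \frac{8}{3} - 8\right) = 4589 - - \frac{32}{3} = 4589 + \frac{32}{3} = \frac{13799}{3}$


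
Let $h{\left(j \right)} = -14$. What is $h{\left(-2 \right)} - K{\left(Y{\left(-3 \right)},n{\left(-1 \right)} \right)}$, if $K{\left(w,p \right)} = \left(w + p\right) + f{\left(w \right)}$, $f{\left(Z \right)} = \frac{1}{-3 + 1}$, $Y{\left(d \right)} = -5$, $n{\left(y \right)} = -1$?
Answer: $- \frac{15}{2} \approx -7.5$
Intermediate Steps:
$f{\left(Z \right)} = - \frac{1}{2}$ ($f{\left(Z \right)} = \frac{1}{-2} = - \frac{1}{2}$)
$K{\left(w,p \right)} = - \frac{1}{2} + p + w$ ($K{\left(w,p \right)} = \left(w + p\right) - \frac{1}{2} = \left(p + w\right) - \frac{1}{2} = - \frac{1}{2} + p + w$)
$h{\left(-2 \right)} - K{\left(Y{\left(-3 \right)},n{\left(-1 \right)} \right)} = -14 - \left(- \frac{1}{2} - 1 - 5\right) = -14 - - \frac{13}{2} = -14 + \frac{13}{2} = - \frac{15}{2}$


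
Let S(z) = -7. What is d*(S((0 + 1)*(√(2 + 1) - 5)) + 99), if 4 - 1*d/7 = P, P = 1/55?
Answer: 141036/55 ≈ 2564.3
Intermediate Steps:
P = 1/55 ≈ 0.018182
d = 1533/55 (d = 28 - 7*1/55 = 28 - 7/55 = 1533/55 ≈ 27.873)
d*(S((0 + 1)*(√(2 + 1) - 5)) + 99) = 1533*(-7 + 99)/55 = (1533/55)*92 = 141036/55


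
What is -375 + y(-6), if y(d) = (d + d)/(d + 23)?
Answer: -6387/17 ≈ -375.71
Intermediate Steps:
y(d) = 2*d/(23 + d) (y(d) = (2*d)/(23 + d) = 2*d/(23 + d))
-375 + y(-6) = -375 + 2*(-6)/(23 - 6) = -375 + 2*(-6)/17 = -375 + 2*(-6)*(1/17) = -375 - 12/17 = -6387/17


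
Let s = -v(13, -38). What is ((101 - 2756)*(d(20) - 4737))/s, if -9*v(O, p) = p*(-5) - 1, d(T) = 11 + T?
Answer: 4164810/7 ≈ 5.9497e+5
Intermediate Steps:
v(O, p) = 1/9 + 5*p/9 (v(O, p) = -(p*(-5) - 1)/9 = -(-5*p - 1)/9 = -(-1 - 5*p)/9 = 1/9 + 5*p/9)
s = 21 (s = -(1/9 + (5/9)*(-38)) = -(1/9 - 190/9) = -1*(-21) = 21)
((101 - 2756)*(d(20) - 4737))/s = ((101 - 2756)*((11 + 20) - 4737))/21 = -2655*(31 - 4737)*(1/21) = -2655*(-4706)*(1/21) = 12494430*(1/21) = 4164810/7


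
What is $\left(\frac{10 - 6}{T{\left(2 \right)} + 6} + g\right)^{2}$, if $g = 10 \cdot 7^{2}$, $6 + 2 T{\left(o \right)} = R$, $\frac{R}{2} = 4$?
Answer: $\frac{11792356}{49} \approx 2.4066 \cdot 10^{5}$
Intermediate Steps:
$R = 8$ ($R = 2 \cdot 4 = 8$)
$T{\left(o \right)} = 1$ ($T{\left(o \right)} = -3 + \frac{1}{2} \cdot 8 = -3 + 4 = 1$)
$g = 490$ ($g = 10 \cdot 49 = 490$)
$\left(\frac{10 - 6}{T{\left(2 \right)} + 6} + g\right)^{2} = \left(\frac{10 - 6}{1 + 6} + 490\right)^{2} = \left(\frac{1}{7} \cdot 4 + 490\right)^{2} = \left(\frac{4}{7} + 490\right)^{2} = \left(\frac{3434}{7}\right)^{2} = \frac{11792356}{49}$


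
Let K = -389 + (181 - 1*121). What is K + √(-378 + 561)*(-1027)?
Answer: -329 - 1027*√183 ≈ -14222.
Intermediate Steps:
K = -329 (K = -389 + (181 - 121) = -389 + 60 = -329)
K + √(-378 + 561)*(-1027) = -329 + √(-378 + 561)*(-1027) = -329 + √183*(-1027) = -329 - 1027*√183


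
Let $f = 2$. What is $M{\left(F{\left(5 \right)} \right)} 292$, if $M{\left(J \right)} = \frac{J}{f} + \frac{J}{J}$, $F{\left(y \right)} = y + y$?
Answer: $1752$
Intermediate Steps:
$F{\left(y \right)} = 2 y$
$M{\left(J \right)} = 1 + \frac{J}{2}$ ($M{\left(J \right)} = \frac{J}{2} + \frac{J}{J} = J \frac{1}{2} + 1 = \frac{J}{2} + 1 = 1 + \frac{J}{2}$)
$M{\left(F{\left(5 \right)} \right)} 292 = \left(1 + \frac{2 \cdot 5}{2}\right) 292 = \left(1 + \frac{1}{2} \cdot 10\right) 292 = \left(1 + 5\right) 292 = 6 \cdot 292 = 1752$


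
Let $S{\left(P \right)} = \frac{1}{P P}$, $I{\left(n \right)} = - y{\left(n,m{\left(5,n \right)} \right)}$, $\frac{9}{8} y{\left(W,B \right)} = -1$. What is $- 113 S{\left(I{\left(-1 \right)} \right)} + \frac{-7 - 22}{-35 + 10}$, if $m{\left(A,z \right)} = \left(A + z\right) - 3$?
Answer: $- \frac{226969}{1600} \approx -141.86$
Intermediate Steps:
$m{\left(A,z \right)} = -3 + A + z$
$y{\left(W,B \right)} = - \frac{8}{9}$ ($y{\left(W,B \right)} = \frac{8}{9} \left(-1\right) = - \frac{8}{9}$)
$I{\left(n \right)} = \frac{8}{9}$ ($I{\left(n \right)} = \left(-1\right) \left(- \frac{8}{9}\right) = \frac{8}{9}$)
$S{\left(P \right)} = \frac{1}{P^{2}}$
$- 113 S{\left(I{\left(-1 \right)} \right)} + \frac{-7 - 22}{-35 + 10} = - \frac{113}{\frac{64}{81}} + \frac{-7 - 22}{-35 + 10} = \left(-113\right) \frac{81}{64} - \frac{29}{-25} = - \frac{9153}{64} - - \frac{29}{25} = - \frac{9153}{64} + \frac{29}{25} = - \frac{226969}{1600}$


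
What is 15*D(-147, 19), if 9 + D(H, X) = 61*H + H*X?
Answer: -176535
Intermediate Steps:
D(H, X) = -9 + 61*H + H*X (D(H, X) = -9 + (61*H + H*X) = -9 + 61*H + H*X)
15*D(-147, 19) = 15*(-9 + 61*(-147) - 147*19) = 15*(-9 - 8967 - 2793) = 15*(-11769) = -176535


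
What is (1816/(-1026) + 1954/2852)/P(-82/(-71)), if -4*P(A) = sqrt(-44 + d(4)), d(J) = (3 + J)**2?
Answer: 1587214*sqrt(5)/1828845 ≈ 1.9406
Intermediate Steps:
P(A) = -sqrt(5)/4 (P(A) = -sqrt(-44 + (3 + 4)**2)/4 = -sqrt(-44 + 7**2)/4 = -sqrt(-44 + 49)/4 = -sqrt(5)/4)
(1816/(-1026) + 1954/2852)/P(-82/(-71)) = (1816/(-1026) + 1954/2852)/((-sqrt(5)/4)) = (1816*(-1/1026) + 1954*(1/2852))*(-4*sqrt(5)/5) = (-908/513 + 977/1426)*(-4*sqrt(5)/5) = -(-1587214)*sqrt(5)/1828845 = 1587214*sqrt(5)/1828845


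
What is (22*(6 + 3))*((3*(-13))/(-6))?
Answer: 1287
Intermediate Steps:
(22*(6 + 3))*((3*(-13))/(-6)) = (22*9)*(-39*(-1/6)) = 198*(13/2) = 1287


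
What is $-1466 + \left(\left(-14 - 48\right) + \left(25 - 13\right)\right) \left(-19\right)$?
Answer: $-516$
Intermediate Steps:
$-1466 + \left(\left(-14 - 48\right) + \left(25 - 13\right)\right) \left(-19\right) = -1466 + \left(-62 + 12\right) \left(-19\right) = -1466 - -950 = -1466 + 950 = -516$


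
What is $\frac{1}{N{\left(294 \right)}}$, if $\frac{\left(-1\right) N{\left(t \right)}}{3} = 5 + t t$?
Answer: $- \frac{1}{259323} \approx -3.8562 \cdot 10^{-6}$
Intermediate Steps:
$N{\left(t \right)} = -15 - 3 t^{2}$ ($N{\left(t \right)} = - 3 \left(5 + t t\right) = - 3 \left(5 + t^{2}\right) = -15 - 3 t^{2}$)
$\frac{1}{N{\left(294 \right)}} = \frac{1}{-15 - 3 \cdot 294^{2}} = \frac{1}{-15 - 259308} = \frac{1}{-259323} = - \frac{1}{259323}$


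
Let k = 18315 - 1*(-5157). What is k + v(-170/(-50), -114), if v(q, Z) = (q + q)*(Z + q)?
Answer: 567998/25 ≈ 22720.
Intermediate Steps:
v(q, Z) = 2*q*(Z + q) (v(q, Z) = (2*q)*(Z + q) = 2*q*(Z + q))
k = 23472 (k = 18315 + 5157 = 23472)
k + v(-170/(-50), -114) = 23472 + 2*(-170/(-50))*(-114 - 170/(-50)) = 23472 + 2*(-170*(-1/50))*(-114 - 170*(-1/50)) = 23472 + 2*(17/5)*(-114 + 17/5) = 23472 + 2*(17/5)*(-553/5) = 23472 - 18802/25 = 567998/25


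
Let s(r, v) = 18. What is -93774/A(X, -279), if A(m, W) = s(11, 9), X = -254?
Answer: -15629/3 ≈ -5209.7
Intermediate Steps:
A(m, W) = 18
-93774/A(X, -279) = -93774/18 = -93774*1/18 = -15629/3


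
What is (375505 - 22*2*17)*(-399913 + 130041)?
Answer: -101136421104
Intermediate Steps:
(375505 - 22*2*17)*(-399913 + 130041) = (375505 - 44*17)*(-269872) = (375505 - 748)*(-269872) = 374757*(-269872) = -101136421104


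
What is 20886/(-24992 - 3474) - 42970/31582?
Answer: -470701418/224753303 ≈ -2.0943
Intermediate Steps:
20886/(-24992 - 3474) - 42970/31582 = 20886/(-28466) - 42970*1/31582 = 20886*(-1/28466) - 21485/15791 = -10443/14233 - 21485/15791 = -470701418/224753303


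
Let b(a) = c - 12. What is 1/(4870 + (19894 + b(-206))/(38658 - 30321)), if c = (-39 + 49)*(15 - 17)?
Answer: 8337/40621052 ≈ 0.00020524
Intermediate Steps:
c = -20 (c = 10*(-2) = -20)
b(a) = -32 (b(a) = -20 - 12 = -32)
1/(4870 + (19894 + b(-206))/(38658 - 30321)) = 1/(4870 + (19894 - 32)/(38658 - 30321)) = 1/(4870 + 19862/8337) = 1/(40621052/8337) = 8337/40621052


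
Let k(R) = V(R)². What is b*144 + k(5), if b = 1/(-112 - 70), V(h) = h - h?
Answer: -72/91 ≈ -0.79121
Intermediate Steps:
V(h) = 0
b = -1/182 (b = 1/(-182) = -1/182 ≈ -0.0054945)
k(R) = 0 (k(R) = 0² = 0)
b*144 + k(5) = -1/182*144 + 0 = -72/91 + 0 = -72/91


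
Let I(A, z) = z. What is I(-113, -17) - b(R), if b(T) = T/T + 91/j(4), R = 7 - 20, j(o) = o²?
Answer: -379/16 ≈ -23.688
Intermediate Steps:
R = -13
b(T) = 107/16 (b(T) = T/T + 91/(4²) = 1 + 91/16 = 107/16)
I(-113, -17) - b(R) = -17 - 1*107/16 = -17 - 107/16 = -379/16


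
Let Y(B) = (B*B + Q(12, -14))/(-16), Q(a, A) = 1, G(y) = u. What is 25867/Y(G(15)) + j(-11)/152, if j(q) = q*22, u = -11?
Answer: -15734517/4636 ≈ -3394.0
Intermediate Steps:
G(y) = -11
j(q) = 22*q
Y(B) = -1/16 - B**2/16 (Y(B) = (B*B + 1)/(-16) = (B**2 + 1)*(-1/16) = (1 + B**2)*(-1/16) = -1/16 - B**2/16)
25867/Y(G(15)) + j(-11)/152 = 25867/(-1/16 - 1/16*(-11)**2) + (22*(-11))/152 = 25867/(-1/16 - 1/16*121) - 242*1/152 = 25867/(-1/16 - 121/16) - 121/76 = 25867/(-61/8) - 121/76 = 25867*(-8/61) - 121/76 = -206936/61 - 121/76 = -15734517/4636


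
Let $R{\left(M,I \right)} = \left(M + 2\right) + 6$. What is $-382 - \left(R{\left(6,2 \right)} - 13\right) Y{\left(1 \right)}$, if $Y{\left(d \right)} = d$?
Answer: $-383$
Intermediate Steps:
$R{\left(M,I \right)} = 8 + M$ ($R{\left(M,I \right)} = \left(2 + M\right) + 6 = 8 + M$)
$-382 - \left(R{\left(6,2 \right)} - 13\right) Y{\left(1 \right)} = -382 - \left(\left(8 + 6\right) - 13\right) 1 = -382 - \left(14 - 13\right) 1 = -382 - 1 \cdot 1 = -382 - 1 = -383$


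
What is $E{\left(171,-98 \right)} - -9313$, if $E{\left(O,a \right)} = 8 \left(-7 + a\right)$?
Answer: $8473$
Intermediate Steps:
$E{\left(O,a \right)} = -56 + 8 a$
$E{\left(171,-98 \right)} - -9313 = \left(-56 + 8 \left(-98\right)\right) - -9313 = \left(-56 - 784\right) + 9313 = -840 + 9313 = 8473$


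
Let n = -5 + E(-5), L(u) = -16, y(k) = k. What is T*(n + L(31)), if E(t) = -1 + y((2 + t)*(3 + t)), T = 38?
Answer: -608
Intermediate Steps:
E(t) = -1 + (2 + t)*(3 + t)
n = 0 (n = -5 + (5 + (-5)**2 + 5*(-5)) = -5 + (5 + 25 - 25) = -5 + 5 = 0)
T*(n + L(31)) = 38*(0 - 16) = 38*(-16) = -608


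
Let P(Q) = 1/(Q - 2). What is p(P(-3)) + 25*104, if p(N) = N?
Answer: 12999/5 ≈ 2599.8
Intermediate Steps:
P(Q) = 1/(-2 + Q)
p(P(-3)) + 25*104 = 1/(-2 - 3) + 25*104 = 1/(-5) + 2600 = -1/5 + 2600 = 12999/5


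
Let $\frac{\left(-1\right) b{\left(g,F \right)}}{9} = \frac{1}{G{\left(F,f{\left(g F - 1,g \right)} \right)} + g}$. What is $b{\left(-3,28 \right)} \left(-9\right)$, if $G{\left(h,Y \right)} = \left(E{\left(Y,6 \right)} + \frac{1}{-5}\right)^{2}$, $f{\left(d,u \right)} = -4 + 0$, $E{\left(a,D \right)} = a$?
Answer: $\frac{675}{122} \approx 5.5328$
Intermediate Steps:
$f{\left(d,u \right)} = -4$
$G{\left(h,Y \right)} = \left(- \frac{1}{5} + Y\right)^{2}$ ($G{\left(h,Y \right)} = \left(Y + \frac{1}{-5}\right)^{2} = \left(Y - \frac{1}{5}\right)^{2} = \left(- \frac{1}{5} + Y\right)^{2}$)
$b{\left(g,F \right)} = - \frac{9}{\frac{441}{25} + g}$ ($b{\left(g,F \right)} = - \frac{9}{\frac{\left(-1 + 5 \left(-4\right)\right)^{2}}{25} + g} = - \frac{9}{\frac{\left(-1 - 20\right)^{2}}{25} + g} = - \frac{9}{\frac{\left(-21\right)^{2}}{25} + g} = - \frac{9}{\frac{1}{25} \cdot 441 + g} = - \frac{9}{\frac{441}{25} + g}$)
$b{\left(-3,28 \right)} \left(-9\right) = - \frac{225}{441 + 25 \left(-3\right)} \left(-9\right) = - \frac{225}{441 - 75} \left(-9\right) = - \frac{225}{366} \left(-9\right) = \left(-225\right) \frac{1}{366} \left(-9\right) = \left(- \frac{75}{122}\right) \left(-9\right) = \frac{675}{122}$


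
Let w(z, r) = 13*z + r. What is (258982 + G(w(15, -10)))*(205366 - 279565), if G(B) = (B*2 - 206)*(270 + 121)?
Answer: -23974142094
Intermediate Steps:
w(z, r) = r + 13*z
G(B) = -80546 + 782*B (G(B) = (2*B - 206)*391 = (-206 + 2*B)*391 = -80546 + 782*B)
(258982 + G(w(15, -10)))*(205366 - 279565) = (258982 + (-80546 + 782*(-10 + 13*15)))*(205366 - 279565) = (258982 + (-80546 + 782*(-10 + 195)))*(-74199) = (258982 + (-80546 + 782*185))*(-74199) = (258982 + (-80546 + 144670))*(-74199) = (258982 + 64124)*(-74199) = 323106*(-74199) = -23974142094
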